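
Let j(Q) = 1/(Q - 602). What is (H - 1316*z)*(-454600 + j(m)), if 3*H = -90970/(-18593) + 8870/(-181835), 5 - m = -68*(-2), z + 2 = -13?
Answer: -366933025224896284/40886007 ≈ -8.9745e+9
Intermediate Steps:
z = -15 (z = -2 - 13 = -15)
m = -131 (m = 5 - (-68)*(-2) = 5 - 1*136 = 5 - 136 = -131)
H = 3692584/2286939 (H = (-90970/(-18593) + 8870/(-181835))/3 = (-90970*(-1/18593) + 8870*(-1/181835))/3 = (90970/18593 - 2/41)/3 = (⅓)*(3692584/762313) = 3692584/2286939 ≈ 1.6146)
j(Q) = 1/(-602 + Q)
(H - 1316*z)*(-454600 + j(m)) = (3692584/2286939 - 1316*(-15))*(-454600 + 1/(-602 - 131)) = (3692584/2286939 + 19740)*(-454600 + 1/(-733)) = 45147868444*(-454600 - 1/733)/2286939 = (45147868444/2286939)*(-333221801/733) = -366933025224896284/40886007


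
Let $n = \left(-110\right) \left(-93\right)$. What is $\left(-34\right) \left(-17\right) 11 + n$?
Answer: $16588$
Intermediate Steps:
$n = 10230$
$\left(-34\right) \left(-17\right) 11 + n = \left(-34\right) \left(-17\right) 11 + 10230 = 578 \cdot 11 + 10230 = 6358 + 10230 = 16588$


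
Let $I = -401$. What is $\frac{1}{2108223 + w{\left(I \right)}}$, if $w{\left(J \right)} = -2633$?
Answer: $\frac{1}{2105590} \approx 4.7493 \cdot 10^{-7}$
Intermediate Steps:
$\frac{1}{2108223 + w{\left(I \right)}} = \frac{1}{2108223 - 2633} = \frac{1}{2105590}$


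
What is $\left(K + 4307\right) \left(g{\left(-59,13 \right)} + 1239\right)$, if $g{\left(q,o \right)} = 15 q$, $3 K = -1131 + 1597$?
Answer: $1579666$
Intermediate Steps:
$K = \frac{466}{3}$ ($K = \frac{-1131 + 1597}{3} = \frac{1}{3} \cdot 466 = \frac{466}{3} \approx 155.33$)
$\left(K + 4307\right) \left(g{\left(-59,13 \right)} + 1239\right) = \left(\frac{466}{3} + 4307\right) \left(15 \left(-59\right) + 1239\right) = \frac{13387 \left(-885 + 1239\right)}{3} = \frac{13387}{3} \cdot 354 = 1579666$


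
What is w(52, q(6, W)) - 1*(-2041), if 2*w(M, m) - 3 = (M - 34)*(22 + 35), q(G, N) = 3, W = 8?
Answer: 5111/2 ≈ 2555.5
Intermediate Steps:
w(M, m) = -1935/2 + 57*M/2 (w(M, m) = 3/2 + ((M - 34)*(22 + 35))/2 = 3/2 + ((-34 + M)*57)/2 = 3/2 + (-1938 + 57*M)/2 = 3/2 + (-969 + 57*M/2) = -1935/2 + 57*M/2)
w(52, q(6, W)) - 1*(-2041) = (-1935/2 + (57/2)*52) - 1*(-2041) = (-1935/2 + 1482) + 2041 = 1029/2 + 2041 = 5111/2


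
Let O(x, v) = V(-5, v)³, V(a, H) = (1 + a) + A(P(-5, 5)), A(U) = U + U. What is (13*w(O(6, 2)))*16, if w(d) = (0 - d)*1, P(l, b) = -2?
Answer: 106496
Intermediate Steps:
A(U) = 2*U
V(a, H) = -3 + a (V(a, H) = (1 + a) + 2*(-2) = (1 + a) - 4 = -3 + a)
O(x, v) = -512 (O(x, v) = (-3 - 5)³ = (-8)³ = -512)
w(d) = -d (w(d) = -d*1 = -d)
(13*w(O(6, 2)))*16 = (13*(-1*(-512)))*16 = (13*512)*16 = 6656*16 = 106496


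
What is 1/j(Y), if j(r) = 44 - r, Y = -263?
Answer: 1/307 ≈ 0.0032573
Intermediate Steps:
1/j(Y) = 1/(44 - 1*(-263)) = 1/(44 + 263) = 1/307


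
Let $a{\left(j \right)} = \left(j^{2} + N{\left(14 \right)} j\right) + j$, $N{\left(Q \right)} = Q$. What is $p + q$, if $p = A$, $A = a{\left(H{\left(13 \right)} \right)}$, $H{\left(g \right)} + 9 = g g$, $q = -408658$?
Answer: $-380658$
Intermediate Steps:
$H{\left(g \right)} = -9 + g^{2}$ ($H{\left(g \right)} = -9 + g g = -9 + g^{2}$)
$a{\left(j \right)} = j^{2} + 15 j$ ($a{\left(j \right)} = \left(j^{2} + 14 j\right) + j = j^{2} + 15 j$)
$A = 28000$ ($A = \left(-9 + 13^{2}\right) \left(15 - \left(9 - 13^{2}\right)\right) = \left(-9 + 169\right) \left(15 + \left(-9 + 169\right)\right) = 160 \left(15 + 160\right) = 160 \cdot 175 = 28000$)
$p = 28000$
$p + q = 28000 - 408658 = -380658$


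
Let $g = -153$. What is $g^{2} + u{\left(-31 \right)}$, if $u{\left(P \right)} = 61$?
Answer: $23470$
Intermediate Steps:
$g^{2} + u{\left(-31 \right)} = \left(-153\right)^{2} + 61 = 23409 + 61 = 23470$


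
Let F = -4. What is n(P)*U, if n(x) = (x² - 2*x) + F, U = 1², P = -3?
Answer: 11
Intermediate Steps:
U = 1
n(x) = -4 + x² - 2*x (n(x) = (x² - 2*x) - 4 = -4 + x² - 2*x)
n(P)*U = (-4 + (-3)² - 2*(-3))*1 = (-4 + 9 + 6)*1 = 11*1 = 11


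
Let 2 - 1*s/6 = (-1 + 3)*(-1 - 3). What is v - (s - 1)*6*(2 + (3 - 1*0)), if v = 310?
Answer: -1460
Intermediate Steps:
s = 60 (s = 12 - 6*(-1 + 3)*(-1 - 3) = 12 - 12*(-4) = 12 - 6*(-8) = 12 + 48 = 60)
v - (s - 1)*6*(2 + (3 - 1*0)) = 310 - (60 - 1)*6*(2 + (3 - 1*0)) = 310 - 59*6*(2 + (3 + 0)) = 310 - 354*(2 + 3) = 310 - 354*5 = 310 - 1*1770 = 310 - 1770 = -1460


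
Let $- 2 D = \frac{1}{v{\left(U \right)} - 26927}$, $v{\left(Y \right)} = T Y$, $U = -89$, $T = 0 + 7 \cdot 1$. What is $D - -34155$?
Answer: $\frac{1881940501}{55100} \approx 34155.0$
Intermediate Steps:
$T = 7$ ($T = 0 + 7 = 7$)
$v{\left(Y \right)} = 7 Y$
$D = \frac{1}{55100}$ ($D = - \frac{1}{2 \left(7 \left(-89\right) - 26927\right)} = - \frac{1}{2 \left(-623 - 26927\right)} = - \frac{1}{2 \left(-27550\right)} = \left(- \frac{1}{2}\right) \left(- \frac{1}{27550}\right) = \frac{1}{55100} \approx 1.8149 \cdot 10^{-5}$)
$D - -34155 = \frac{1}{55100} - -34155 = \frac{1}{55100} + 34155 = \frac{1881940501}{55100}$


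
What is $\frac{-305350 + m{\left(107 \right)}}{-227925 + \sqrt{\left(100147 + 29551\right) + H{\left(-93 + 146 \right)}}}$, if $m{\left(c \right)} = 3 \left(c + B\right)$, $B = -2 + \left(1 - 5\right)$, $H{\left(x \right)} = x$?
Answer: $\frac{69527837475}{51949675874} + \frac{305047 \sqrt{129751}}{51949675874} \approx 1.3405$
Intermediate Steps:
$B = -6$ ($B = -2 + \left(1 - 5\right) = -2 - 4 = -6$)
$m{\left(c \right)} = -18 + 3 c$ ($m{\left(c \right)} = 3 \left(c - 6\right) = 3 \left(-6 + c\right) = -18 + 3 c$)
$\frac{-305350 + m{\left(107 \right)}}{-227925 + \sqrt{\left(100147 + 29551\right) + H{\left(-93 + 146 \right)}}} = \frac{-305350 + \left(-18 + 3 \cdot 107\right)}{-227925 + \sqrt{\left(100147 + 29551\right) + \left(-93 + 146\right)}} = \frac{-305350 + \left(-18 + 321\right)}{-227925 + \sqrt{129698 + 53}} = \frac{-305350 + 303}{-227925 + \sqrt{129751}} = - \frac{305047}{-227925 + \sqrt{129751}}$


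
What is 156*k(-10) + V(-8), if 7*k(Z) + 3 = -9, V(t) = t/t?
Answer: -1865/7 ≈ -266.43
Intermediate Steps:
V(t) = 1
k(Z) = -12/7 (k(Z) = -3/7 + (⅐)*(-9) = -3/7 - 9/7 = -12/7)
156*k(-10) + V(-8) = 156*(-12/7) + 1 = -1872/7 + 1 = -1865/7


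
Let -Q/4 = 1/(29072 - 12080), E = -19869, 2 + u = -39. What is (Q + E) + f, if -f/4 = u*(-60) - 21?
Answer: -125847001/4248 ≈ -29625.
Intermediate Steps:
u = -41 (u = -2 - 39 = -41)
Q = -1/4248 (Q = -4/(29072 - 12080) = -4/16992 = -4*1/16992 = -1/4248 ≈ -0.00023540)
f = -9756 (f = -4*(-41*(-60) - 21) = -4*(2460 - 21) = -4*2439 = -9756)
(Q + E) + f = (-1/4248 - 19869) - 9756 = -84403513/4248 - 9756 = -125847001/4248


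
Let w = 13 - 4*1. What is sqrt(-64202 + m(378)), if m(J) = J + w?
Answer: I*sqrt(63815) ≈ 252.62*I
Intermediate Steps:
w = 9 (w = 13 - 4 = 9)
m(J) = 9 + J (m(J) = J + 9 = 9 + J)
sqrt(-64202 + m(378)) = sqrt(-64202 + (9 + 378)) = sqrt(-64202 + 387) = sqrt(-63815) = I*sqrt(63815)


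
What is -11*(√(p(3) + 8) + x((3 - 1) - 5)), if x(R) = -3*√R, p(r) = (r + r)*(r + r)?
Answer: -22*√11 + 33*I*√3 ≈ -72.966 + 57.158*I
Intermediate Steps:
p(r) = 4*r² (p(r) = (2*r)*(2*r) = 4*r²)
-11*(√(p(3) + 8) + x((3 - 1) - 5)) = -11*(√(4*3² + 8) - 3*√((3 - 1) - 5)) = -11*(√(4*9 + 8) - 3*√(2 - 5)) = -11*(√(36 + 8) - 3*I*√3) = -11*(√44 - 3*I*√3) = -11*(2*√11 - 3*I*√3) = -22*√11 + 33*I*√3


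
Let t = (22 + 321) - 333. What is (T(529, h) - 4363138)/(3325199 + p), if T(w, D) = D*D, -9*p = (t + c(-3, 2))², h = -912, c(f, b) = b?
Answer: -3531394/3325183 ≈ -1.0620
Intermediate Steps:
t = 10 (t = 343 - 333 = 10)
p = -16 (p = -(10 + 2)²/9 = -⅑*12² = -⅑*144 = -16)
T(w, D) = D²
(T(529, h) - 4363138)/(3325199 + p) = ((-912)² - 4363138)/(3325199 - 16) = (831744 - 4363138)/3325183 = -3531394*1/3325183 = -3531394/3325183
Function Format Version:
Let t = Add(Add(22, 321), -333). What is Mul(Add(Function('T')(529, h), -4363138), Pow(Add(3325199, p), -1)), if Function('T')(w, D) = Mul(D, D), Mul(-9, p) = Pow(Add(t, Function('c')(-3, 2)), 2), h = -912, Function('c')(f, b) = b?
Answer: Rational(-3531394, 3325183) ≈ -1.0620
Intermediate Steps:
t = 10 (t = Add(343, -333) = 10)
p = -16 (p = Mul(Rational(-1, 9), Pow(Add(10, 2), 2)) = Mul(Rational(-1, 9), Pow(12, 2)) = Mul(Rational(-1, 9), 144) = -16)
Function('T')(w, D) = Pow(D, 2)
Mul(Add(Function('T')(529, h), -4363138), Pow(Add(3325199, p), -1)) = Mul(Add(Pow(-912, 2), -4363138), Pow(Add(3325199, -16), -1)) = Mul(Add(831744, -4363138), Pow(3325183, -1)) = Mul(-3531394, Rational(1, 3325183)) = Rational(-3531394, 3325183)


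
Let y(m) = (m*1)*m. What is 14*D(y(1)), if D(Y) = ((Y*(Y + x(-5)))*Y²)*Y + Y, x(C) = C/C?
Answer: 42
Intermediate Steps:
x(C) = 1
y(m) = m² (y(m) = m*m = m²)
D(Y) = Y + Y⁴*(1 + Y) (D(Y) = ((Y*(Y + 1))*Y²)*Y + Y = ((Y*(1 + Y))*Y²)*Y + Y = (Y³*(1 + Y))*Y + Y = Y⁴*(1 + Y) + Y = Y + Y⁴*(1 + Y))
14*D(y(1)) = 14*(1² + (1²)⁴ + (1²)⁵) = 14*(1 + 1⁴ + 1⁵) = 14*(1 + 1 + 1) = 14*3 = 42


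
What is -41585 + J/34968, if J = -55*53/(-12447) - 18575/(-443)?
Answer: -4009090932227755/96407143164 ≈ -41585.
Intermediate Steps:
J = 232494370/5514021 (J = -2915*(-1/12447) - 18575*(-1/443) = 2915/12447 + 18575/443 = 232494370/5514021 ≈ 42.164)
-41585 + J/34968 = -41585 + (232494370/5514021)/34968 = -41585 + (232494370/5514021)*(1/34968) = -41585 + 116247185/96407143164 = -4009090932227755/96407143164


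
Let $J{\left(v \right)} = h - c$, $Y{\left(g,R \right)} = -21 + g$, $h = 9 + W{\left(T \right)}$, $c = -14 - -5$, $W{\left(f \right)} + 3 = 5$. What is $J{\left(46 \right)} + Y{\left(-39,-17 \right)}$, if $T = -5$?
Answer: $-40$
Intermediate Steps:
$W{\left(f \right)} = 2$ ($W{\left(f \right)} = -3 + 5 = 2$)
$c = -9$ ($c = -14 + 5 = -9$)
$h = 11$ ($h = 9 + 2 = 11$)
$J{\left(v \right)} = 20$ ($J{\left(v \right)} = 11 - -9 = 11 + 9 = 20$)
$J{\left(46 \right)} + Y{\left(-39,-17 \right)} = 20 - 60 = -40$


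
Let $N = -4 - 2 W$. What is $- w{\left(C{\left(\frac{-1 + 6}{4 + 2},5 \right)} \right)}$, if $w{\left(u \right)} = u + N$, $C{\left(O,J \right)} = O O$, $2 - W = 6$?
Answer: $- \frac{169}{36} \approx -4.6944$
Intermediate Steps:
$W = -4$ ($W = 2 - 6 = -4$)
$N = 4$ ($N = -4 - -8 = -4 + 8 = 4$)
$C{\left(O,J \right)} = O^{2}$
$w{\left(u \right)} = 4 + u$ ($w{\left(u \right)} = u + 4 = 4 + u$)
$- w{\left(C{\left(\frac{-1 + 6}{4 + 2},5 \right)} \right)} = - (4 + \left(\frac{-1 + 6}{4 + 2}\right)^{2}) = - (4 + \left(\frac{5}{6}\right)^{2}) = - (4 + \frac{25}{36}) = \left(-1\right) \frac{169}{36} = - \frac{169}{36}$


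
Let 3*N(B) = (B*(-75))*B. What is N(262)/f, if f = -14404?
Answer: 429025/3601 ≈ 119.14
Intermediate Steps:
N(B) = -25*B**2 (N(B) = ((B*(-75))*B)/3 = ((-75*B)*B)/3 = (-75*B**2)/3 = -25*B**2)
N(262)/f = -25*262**2/(-14404) = -25*68644*(-1/14404) = -1716100*(-1/14404) = 429025/3601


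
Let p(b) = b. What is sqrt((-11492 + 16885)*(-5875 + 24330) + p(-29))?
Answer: sqrt(99527786) ≈ 9976.4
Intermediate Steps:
sqrt((-11492 + 16885)*(-5875 + 24330) + p(-29)) = sqrt((-11492 + 16885)*(-5875 + 24330) - 29) = sqrt(5393*18455 - 29) = sqrt(99527815 - 29) = sqrt(99527786)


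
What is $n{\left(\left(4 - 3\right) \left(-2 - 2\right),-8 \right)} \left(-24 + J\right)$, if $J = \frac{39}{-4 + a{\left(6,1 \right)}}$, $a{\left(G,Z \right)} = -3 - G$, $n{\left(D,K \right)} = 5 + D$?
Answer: $-27$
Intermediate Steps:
$J = -3$ ($J = \frac{39}{-4 - 9} = \frac{39}{-13} = 39 \left(- \frac{1}{13}\right) = -3$)
$n{\left(\left(4 - 3\right) \left(-2 - 2\right),-8 \right)} \left(-24 + J\right) = \left(5 + \left(4 - 3\right) \left(-2 - 2\right)\right) \left(-24 - 3\right) = \left(5 + 1 \left(-4\right)\right) \left(-27\right) = \left(5 - 4\right) \left(-27\right) = 1 \left(-27\right) = -27$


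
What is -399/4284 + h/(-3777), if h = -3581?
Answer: 219587/256836 ≈ 0.85497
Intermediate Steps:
-399/4284 + h/(-3777) = -399/4284 - 3581/(-3777) = -399*1/4284 - 3581*(-1/3777) = -19/204 + 3581/3777 = 219587/256836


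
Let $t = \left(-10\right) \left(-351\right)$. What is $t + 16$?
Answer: $3526$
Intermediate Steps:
$t = 3510$
$t + 16 = 3510 + 16 = 3526$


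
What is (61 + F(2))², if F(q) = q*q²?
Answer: 4761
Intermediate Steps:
F(q) = q³
(61 + F(2))² = (61 + 2³)² = (61 + 8)² = 69² = 4761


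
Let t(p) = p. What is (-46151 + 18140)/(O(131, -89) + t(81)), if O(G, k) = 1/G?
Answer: -3669441/10612 ≈ -345.78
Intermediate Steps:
(-46151 + 18140)/(O(131, -89) + t(81)) = (-46151 + 18140)/(1/131 + 81) = -28011/(1/131 + 81) = -28011/10612/131 = -28011*131/10612 = -3669441/10612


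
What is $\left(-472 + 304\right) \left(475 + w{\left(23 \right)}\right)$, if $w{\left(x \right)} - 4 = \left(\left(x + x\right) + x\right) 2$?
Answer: $-103656$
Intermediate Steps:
$w{\left(x \right)} = 4 + 6 x$ ($w{\left(x \right)} = 4 + \left(\left(x + x\right) + x\right) 2 = 4 + \left(2 x + x\right) 2 = 4 + 3 x 2 = 4 + 6 x$)
$\left(-472 + 304\right) \left(475 + w{\left(23 \right)}\right) = \left(-472 + 304\right) \left(475 + \left(4 + 6 \cdot 23\right)\right) = - 168 \left(475 + \left(4 + 138\right)\right) = - 168 \left(475 + 142\right) = \left(-168\right) 617 = -103656$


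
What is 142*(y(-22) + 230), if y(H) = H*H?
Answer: 101388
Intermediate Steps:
y(H) = H**2
142*(y(-22) + 230) = 142*((-22)**2 + 230) = 142*(484 + 230) = 142*714 = 101388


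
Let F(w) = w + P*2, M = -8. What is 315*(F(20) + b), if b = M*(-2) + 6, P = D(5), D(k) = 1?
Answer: 13860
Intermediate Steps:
P = 1
b = 22 (b = -8*(-2) + 6 = 16 + 6 = 22)
F(w) = 2 + w (F(w) = w + 1*2 = w + 2 = 2 + w)
315*(F(20) + b) = 315*((2 + 20) + 22) = 315*(22 + 22) = 315*44 = 13860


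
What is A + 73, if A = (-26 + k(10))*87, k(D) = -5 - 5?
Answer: -3059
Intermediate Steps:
k(D) = -10
A = -3132 (A = (-26 - 10)*87 = -36*87 = -3132)
A + 73 = -3132 + 73 = -3059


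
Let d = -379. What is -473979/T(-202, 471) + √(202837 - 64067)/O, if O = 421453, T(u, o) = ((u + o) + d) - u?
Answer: -473979/92 + √138770/421453 ≈ -5151.9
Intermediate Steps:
T(u, o) = -379 + o (T(u, o) = ((u + o) - 379) - u = ((o + u) - 379) - u = (-379 + o + u) - u = -379 + o)
-473979/T(-202, 471) + √(202837 - 64067)/O = -473979/(-379 + 471) + √(202837 - 64067)/421453 = -473979/92 + √138770*(1/421453) = -473979*1/92 + √138770/421453 = -473979/92 + √138770/421453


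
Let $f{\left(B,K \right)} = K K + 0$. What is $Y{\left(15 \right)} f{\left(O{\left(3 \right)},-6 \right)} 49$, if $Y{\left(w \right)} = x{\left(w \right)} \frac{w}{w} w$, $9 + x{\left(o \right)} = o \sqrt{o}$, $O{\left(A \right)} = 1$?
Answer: $-238140 + 396900 \sqrt{15} \approx 1.299 \cdot 10^{6}$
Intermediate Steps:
$x{\left(o \right)} = -9 + o^{\frac{3}{2}}$ ($x{\left(o \right)} = -9 + o \sqrt{o} = -9 + o^{\frac{3}{2}}$)
$f{\left(B,K \right)} = K^{2}$ ($f{\left(B,K \right)} = K^{2} + 0 = K^{2}$)
$Y{\left(w \right)} = w \left(-9 + w^{\frac{3}{2}}\right)$ ($Y{\left(w \right)} = \left(-9 + w^{\frac{3}{2}}\right) \frac{w}{w} w = \left(-9 + w^{\frac{3}{2}}\right) 1 w = \left(-9 + w^{\frac{3}{2}}\right) w = w \left(-9 + w^{\frac{3}{2}}\right)$)
$Y{\left(15 \right)} f{\left(O{\left(3 \right)},-6 \right)} 49 = 15 \left(-9 + 15^{\frac{3}{2}}\right) \left(-6\right)^{2} \cdot 49 = 15 \left(-9 + 15 \sqrt{15}\right) 36 \cdot 49 = \left(-135 + 225 \sqrt{15}\right) 36 \cdot 49 = \left(-4860 + 8100 \sqrt{15}\right) 49 = -238140 + 396900 \sqrt{15}$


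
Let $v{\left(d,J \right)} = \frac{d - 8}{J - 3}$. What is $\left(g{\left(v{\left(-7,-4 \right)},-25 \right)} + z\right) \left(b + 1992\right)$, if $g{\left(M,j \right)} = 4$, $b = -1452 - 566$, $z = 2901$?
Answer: $-75530$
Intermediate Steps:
$b = -2018$ ($b = -1452 - 566 = -2018$)
$v{\left(d,J \right)} = \frac{-8 + d}{-3 + J}$
$\left(g{\left(v{\left(-7,-4 \right)},-25 \right)} + z\right) \left(b + 1992\right) = \left(4 + 2901\right) \left(-2018 + 1992\right) = 2905 \left(-26\right) = -75530$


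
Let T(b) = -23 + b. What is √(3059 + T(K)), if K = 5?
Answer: √3041 ≈ 55.145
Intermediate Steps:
√(3059 + T(K)) = √(3059 + (-23 + 5)) = √(3059 - 18) = √3041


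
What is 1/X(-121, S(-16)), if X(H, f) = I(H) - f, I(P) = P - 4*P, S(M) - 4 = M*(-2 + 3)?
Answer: 1/375 ≈ 0.0026667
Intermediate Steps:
S(M) = 4 + M (S(M) = 4 + M*(-2 + 3) = 4 + M*1 = 4 + M)
I(P) = -3*P
X(H, f) = -f - 3*H (X(H, f) = -3*H - f = -f - 3*H)
1/X(-121, S(-16)) = 1/(-(4 - 16) - 3*(-121)) = 1/(-1*(-12) + 363) = 1/(12 + 363) = 1/375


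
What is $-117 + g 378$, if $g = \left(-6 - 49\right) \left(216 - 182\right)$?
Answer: $-706977$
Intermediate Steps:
$g = -1870$ ($g = \left(-55\right) 34 = -1870$)
$-117 + g 378 = -117 - 706860 = -706977$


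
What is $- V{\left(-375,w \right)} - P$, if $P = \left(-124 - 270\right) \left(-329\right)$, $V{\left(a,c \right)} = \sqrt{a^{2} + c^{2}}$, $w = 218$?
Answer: $-129626 - \sqrt{188149} \approx -1.3006 \cdot 10^{5}$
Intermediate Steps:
$P = 129626$ ($P = \left(-394\right) \left(-329\right) = 129626$)
$- V{\left(-375,w \right)} - P = - \sqrt{\left(-375\right)^{2} + 218^{2}} - 129626 = - \sqrt{140625 + 47524} - 129626 = - \sqrt{188149} - 129626 = -129626 - \sqrt{188149}$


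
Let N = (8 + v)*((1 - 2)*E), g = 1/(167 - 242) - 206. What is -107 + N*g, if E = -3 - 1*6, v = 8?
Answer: -744323/25 ≈ -29773.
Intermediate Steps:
E = -9 (E = -3 - 6 = -9)
g = -15451/75 (g = 1/(-75) - 206 = -1/75 - 206 = -15451/75 ≈ -206.01)
N = 144 (N = (8 + 8)*((1 - 2)*(-9)) = 16*(-1*(-9)) = 16*9 = 144)
-107 + N*g = -107 + 144*(-15451/75) = -107 - 741648/25 = -744323/25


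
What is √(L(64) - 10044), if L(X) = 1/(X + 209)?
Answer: I*√748569003/273 ≈ 100.22*I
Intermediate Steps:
L(X) = 1/(209 + X)
√(L(64) - 10044) = √(1/(209 + 64) - 10044) = √(1/273 - 10044) = √(-2742011/273) = I*√748569003/273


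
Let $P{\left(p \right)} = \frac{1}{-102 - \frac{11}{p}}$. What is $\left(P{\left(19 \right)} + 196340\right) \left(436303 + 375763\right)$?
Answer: $\frac{310750568490306}{1949} \approx 1.5944 \cdot 10^{11}$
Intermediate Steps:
$\left(P{\left(19 \right)} + 196340\right) \left(436303 + 375763\right) = \left(\left(-1\right) 19 \frac{1}{11 + 102 \cdot 19} + 196340\right) \left(436303 + 375763\right) = \left(\left(-1\right) 19 \frac{1}{11 + 1938} + 196340\right) 812066 = \left(\left(-1\right) 19 \cdot \frac{1}{1949} + 196340\right) 812066 = \left(- \frac{19}{1949} + 196340\right) 812066 = \frac{382666641}{1949} \cdot 812066 = \frac{310750568490306}{1949}$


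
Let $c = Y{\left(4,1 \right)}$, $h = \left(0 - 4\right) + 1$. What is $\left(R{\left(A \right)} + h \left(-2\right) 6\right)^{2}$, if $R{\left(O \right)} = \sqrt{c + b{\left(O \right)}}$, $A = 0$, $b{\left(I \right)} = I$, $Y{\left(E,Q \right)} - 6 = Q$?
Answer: $\left(36 + \sqrt{7}\right)^{2} \approx 1493.5$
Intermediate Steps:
$Y{\left(E,Q \right)} = 6 + Q$
$h = -3$ ($h = -4 + 1 = -3$)
$c = 7$ ($c = 6 + 1 = 7$)
$R{\left(O \right)} = \sqrt{7 + O}$
$\left(R{\left(A \right)} + h \left(-2\right) 6\right)^{2} = \left(\sqrt{7 + 0} + \left(-3\right) \left(-2\right) 6\right)^{2} = \left(\sqrt{7} + 6 \cdot 6\right)^{2} = \left(\sqrt{7} + 36\right)^{2} = \left(36 + \sqrt{7}\right)^{2}$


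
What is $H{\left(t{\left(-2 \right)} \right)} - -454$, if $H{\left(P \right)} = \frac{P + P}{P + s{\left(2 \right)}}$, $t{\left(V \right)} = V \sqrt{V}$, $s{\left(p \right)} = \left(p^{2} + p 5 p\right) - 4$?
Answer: $\frac{23156}{51} - \frac{10 i \sqrt{2}}{51} \approx 454.04 - 0.2773 i$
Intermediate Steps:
$s{\left(p \right)} = -4 + 6 p^{2}$ ($s{\left(p \right)} = \left(p^{2} + 5 p p\right) - 4 = \left(p^{2} + 5 p^{2}\right) - 4 = 6 p^{2} - 4 = -4 + 6 p^{2}$)
$t{\left(V \right)} = V^{\frac{3}{2}}$
$H{\left(P \right)} = \frac{2 P}{20 + P}$ ($H{\left(P \right)} = \frac{P + P}{P - \left(4 - 6 \cdot 2^{2}\right)} = \frac{2 P}{P + \left(-4 + 6 \cdot 4\right)} = \frac{2 P}{P + \left(-4 + 24\right)} = \frac{2 P}{P + 20} = \frac{2 P}{20 + P}$)
$H{\left(t{\left(-2 \right)} \right)} - -454 = \frac{2 \left(-2\right)^{\frac{3}{2}}}{20 + \left(-2\right)^{\frac{3}{2}}} - -454 = \frac{2 \left(- 2 i \sqrt{2}\right)}{20 - 2 i \sqrt{2}} + 454 = - \frac{4 i \sqrt{2}}{20 - 2 i \sqrt{2}} + 454 = 454 - \frac{4 i \sqrt{2}}{20 - 2 i \sqrt{2}}$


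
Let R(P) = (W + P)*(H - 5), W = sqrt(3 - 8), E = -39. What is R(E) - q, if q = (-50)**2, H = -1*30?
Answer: -1135 - 35*I*sqrt(5) ≈ -1135.0 - 78.262*I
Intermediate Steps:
H = -30
W = I*sqrt(5) (W = sqrt(-5) = I*sqrt(5) ≈ 2.2361*I)
q = 2500
R(P) = -35*P - 35*I*sqrt(5) (R(P) = (I*sqrt(5) + P)*(-30 - 5) = (P + I*sqrt(5))*(-35) = -35*P - 35*I*sqrt(5))
R(E) - q = (-35*(-39) - 35*I*sqrt(5)) - 1*2500 = (1365 - 35*I*sqrt(5)) - 2500 = -1135 - 35*I*sqrt(5)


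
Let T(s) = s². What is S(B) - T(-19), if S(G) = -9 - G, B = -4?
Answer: -366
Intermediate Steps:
S(B) - T(-19) = (-9 - 1*(-4)) - 1*(-19)² = (-9 + 4) - 1*361 = -5 - 361 = -366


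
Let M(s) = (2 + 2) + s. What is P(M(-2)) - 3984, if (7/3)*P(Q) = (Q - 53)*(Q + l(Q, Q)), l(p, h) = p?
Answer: -28500/7 ≈ -4071.4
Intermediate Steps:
M(s) = 4 + s
P(Q) = 6*Q*(-53 + Q)/7 (P(Q) = 3*((Q - 53)*(Q + Q))/7 = 3*((-53 + Q)*(2*Q))/7 = 3*(2*Q*(-53 + Q))/7 = 6*Q*(-53 + Q)/7)
P(M(-2)) - 3984 = 6*(4 - 2)*(-53 + (4 - 2))/7 - 3984 = (6/7)*2*(-53 + 2) - 3984 = (6/7)*2*(-51) - 3984 = -612/7 - 3984 = -28500/7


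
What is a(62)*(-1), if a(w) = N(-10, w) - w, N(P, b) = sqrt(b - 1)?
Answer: 62 - sqrt(61) ≈ 54.190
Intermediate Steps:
N(P, b) = sqrt(-1 + b)
a(w) = sqrt(-1 + w) - w
a(62)*(-1) = (sqrt(-1 + 62) - 1*62)*(-1) = (sqrt(61) - 62)*(-1) = (-62 + sqrt(61))*(-1) = 62 - sqrt(61)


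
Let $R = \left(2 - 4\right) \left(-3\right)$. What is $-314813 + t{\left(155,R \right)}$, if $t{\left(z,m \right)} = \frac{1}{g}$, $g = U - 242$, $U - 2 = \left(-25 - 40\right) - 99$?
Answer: $- \frac{127184453}{404} \approx -3.1481 \cdot 10^{5}$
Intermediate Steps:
$U = -162$ ($U = 2 - 164 = -162$)
$g = -404$ ($g = -162 - 242 = -404$)
$R = 6$ ($R = \left(-2\right) \left(-3\right) = 6$)
$t{\left(z,m \right)} = - \frac{1}{404}$ ($t{\left(z,m \right)} = \frac{1}{-404} = - \frac{1}{404}$)
$-314813 + t{\left(155,R \right)} = -314813 - \frac{1}{404} = - \frac{127184453}{404}$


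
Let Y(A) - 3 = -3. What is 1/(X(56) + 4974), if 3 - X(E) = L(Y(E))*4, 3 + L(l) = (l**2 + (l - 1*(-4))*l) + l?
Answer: 1/4989 ≈ 0.00020044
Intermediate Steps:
Y(A) = 0 (Y(A) = 3 - 3 = 0)
L(l) = -3 + l + l**2 + l*(4 + l) (L(l) = -3 + ((l**2 + (l - 1*(-4))*l) + l) = -3 + ((l**2 + (l + 4)*l) + l) = -3 + ((l**2 + (4 + l)*l) + l) = -3 + ((l**2 + l*(4 + l)) + l) = -3 + (l + l**2 + l*(4 + l)) = -3 + l + l**2 + l*(4 + l))
X(E) = 15 (X(E) = 3 - (-3 + 2*0**2 + 5*0)*4 = 3 - (-3 + 2*0 + 0)*4 = 3 - (-3 + 0 + 0)*4 = 3 - (-3)*4 = 3 - 1*(-12) = 3 + 12 = 15)
1/(X(56) + 4974) = 1/(15 + 4974) = 1/4989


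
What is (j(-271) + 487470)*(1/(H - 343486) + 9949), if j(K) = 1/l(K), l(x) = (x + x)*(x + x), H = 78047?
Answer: 189086548307663315705/38988211198 ≈ 4.8498e+9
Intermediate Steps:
l(x) = 4*x² (l(x) = (2*x)*(2*x) = 4*x²)
j(K) = 1/(4*K²)
(j(-271) + 487470)*(1/(H - 343486) + 9949) = ((¼)/(-271)² + 487470)*(1/(78047 - 343486) + 9949) = ((¼)*(1/73441) + 487470)*(1/(-265439) + 9949) = (1/293764 + 487470)*(-1/265439 + 9949) = (143201137081/293764)*(2640852610/265439) = 189086548307663315705/38988211198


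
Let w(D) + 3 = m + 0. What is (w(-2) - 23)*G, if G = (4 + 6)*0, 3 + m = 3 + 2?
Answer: 0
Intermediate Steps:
m = 2 (m = -3 + (3 + 2) = -3 + 5 = 2)
G = 0 (G = 10*0 = 0)
w(D) = -1 (w(D) = -3 + (2 + 0) = -3 + 2 = -1)
(w(-2) - 23)*G = (-1 - 23)*0 = -24*0 = 0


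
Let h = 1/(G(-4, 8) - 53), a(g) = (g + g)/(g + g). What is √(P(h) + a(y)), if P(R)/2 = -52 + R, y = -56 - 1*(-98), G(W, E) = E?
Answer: I*√23185/15 ≈ 10.151*I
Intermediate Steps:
y = 42 (y = -56 + 98 = 42)
a(g) = 1 (a(g) = (2*g)/((2*g)) = (2*g)*(1/(2*g)) = 1)
h = -1/45 (h = 1/(8 - 53) = 1/(-45) = -1/45 ≈ -0.022222)
P(R) = -104 + 2*R (P(R) = 2*(-52 + R) = -104 + 2*R)
√(P(h) + a(y)) = √((-104 + 2*(-1/45)) + 1) = √((-104 - 2/45) + 1) = √(-4682/45 + 1) = √(-4637/45) = I*√23185/15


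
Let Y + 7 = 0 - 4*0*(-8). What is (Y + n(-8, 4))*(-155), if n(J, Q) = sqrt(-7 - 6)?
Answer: 1085 - 155*I*sqrt(13) ≈ 1085.0 - 558.86*I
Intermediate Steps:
n(J, Q) = I*sqrt(13) (n(J, Q) = sqrt(-13) = I*sqrt(13))
Y = -7 (Y = -7 + (0 - 4*0*(-8)) = -7 + (0 + 0*(-8)) = -7 + (0 + 0) = -7 + 0 = -7)
(Y + n(-8, 4))*(-155) = (-7 + I*sqrt(13))*(-155) = 1085 - 155*I*sqrt(13)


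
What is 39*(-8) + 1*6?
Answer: -306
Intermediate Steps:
39*(-8) + 1*6 = -312 + 6 = -306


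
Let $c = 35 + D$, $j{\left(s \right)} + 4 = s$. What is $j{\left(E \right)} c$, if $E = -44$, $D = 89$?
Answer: $-5952$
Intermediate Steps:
$j{\left(s \right)} = -4 + s$
$c = 124$ ($c = 35 + 89 = 124$)
$j{\left(E \right)} c = \left(-4 - 44\right) 124 = \left(-48\right) 124 = -5952$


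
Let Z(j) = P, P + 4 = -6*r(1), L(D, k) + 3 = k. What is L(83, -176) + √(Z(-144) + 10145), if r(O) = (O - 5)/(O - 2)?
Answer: -179 + √10117 ≈ -78.417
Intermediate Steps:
r(O) = (-5 + O)/(-2 + O)
L(D, k) = -3 + k
P = -28 (P = -4 - 6*(-5 + 1)/(-2 + 1) = -4 - 6*(-4)/(-1) = -4 - (-6)*(-4) = -4 - 6*4 = -4 - 24 = -28)
Z(j) = -28
L(83, -176) + √(Z(-144) + 10145) = (-3 - 176) + √(-28 + 10145) = -179 + √10117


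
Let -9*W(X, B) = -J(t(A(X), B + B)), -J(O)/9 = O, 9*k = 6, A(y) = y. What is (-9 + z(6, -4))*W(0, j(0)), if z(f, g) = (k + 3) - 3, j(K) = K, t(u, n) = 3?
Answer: 25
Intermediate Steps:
k = ⅔ (k = (⅑)*6 = ⅔ ≈ 0.66667)
z(f, g) = ⅔ (z(f, g) = (⅔ + 3) - 3 = 11/3 - 3 = ⅔)
J(O) = -9*O
W(X, B) = -3 (W(X, B) = -(-1)*(-9*3)/9 = -(-1)*(-27)/9 = -⅑*27 = -3)
(-9 + z(6, -4))*W(0, j(0)) = (-9 + ⅔)*(-3) = -25/3*(-3) = 25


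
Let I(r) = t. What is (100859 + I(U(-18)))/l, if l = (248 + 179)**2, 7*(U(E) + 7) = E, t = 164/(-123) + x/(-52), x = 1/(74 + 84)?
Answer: 2485939765/4494045192 ≈ 0.55316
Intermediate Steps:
x = 1/158 ≈ 0.0063291
t = -32867/24648 (t = 164/(-123) + (1/158)/(-52) = 164*(-1/123) + (1/158)*(-1/52) = -4/3 - 1/8216 = -32867/24648 ≈ -1.3335)
U(E) = -7 + E/7
l = 182329 (l = 427**2 = 182329)
I(r) = -32867/24648
(100859 + I(U(-18)))/l = (100859 - 32867/24648)/182329 = (2485939765/24648)*(1/182329) = 2485939765/4494045192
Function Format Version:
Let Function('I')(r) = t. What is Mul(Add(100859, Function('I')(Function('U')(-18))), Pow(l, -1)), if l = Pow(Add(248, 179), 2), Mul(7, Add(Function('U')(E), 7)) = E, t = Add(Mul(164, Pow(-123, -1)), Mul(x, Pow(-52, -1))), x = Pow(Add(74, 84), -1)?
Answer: Rational(2485939765, 4494045192) ≈ 0.55316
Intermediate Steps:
x = Rational(1, 158) (x = Pow(158, -1) = Rational(1, 158) ≈ 0.0063291)
t = Rational(-32867, 24648) (t = Add(Mul(164, Pow(-123, -1)), Mul(Rational(1, 158), Pow(-52, -1))) = Add(Mul(164, Rational(-1, 123)), Mul(Rational(1, 158), Rational(-1, 52))) = Add(Rational(-4, 3), Rational(-1, 8216)) = Rational(-32867, 24648) ≈ -1.3335)
Function('U')(E) = Add(-7, Mul(Rational(1, 7), E))
l = 182329 (l = Pow(427, 2) = 182329)
Function('I')(r) = Rational(-32867, 24648)
Mul(Add(100859, Function('I')(Function('U')(-18))), Pow(l, -1)) = Mul(Add(100859, Rational(-32867, 24648)), Pow(182329, -1)) = Mul(Rational(2485939765, 24648), Rational(1, 182329)) = Rational(2485939765, 4494045192)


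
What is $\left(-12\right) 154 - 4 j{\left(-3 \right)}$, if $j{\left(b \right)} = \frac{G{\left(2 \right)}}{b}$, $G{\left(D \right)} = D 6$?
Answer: $-1832$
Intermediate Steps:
$G{\left(D \right)} = 6 D$
$j{\left(b \right)} = \frac{12}{b}$ ($j{\left(b \right)} = \frac{6 \cdot 2}{b} = \frac{12}{b}$)
$\left(-12\right) 154 - 4 j{\left(-3 \right)} = \left(-12\right) 154 - 4 \frac{12}{-3} = -1848 - 4 \cdot 12 \left(- \frac{1}{3}\right) = -1848 - -16 = -1848 + 16 = -1832$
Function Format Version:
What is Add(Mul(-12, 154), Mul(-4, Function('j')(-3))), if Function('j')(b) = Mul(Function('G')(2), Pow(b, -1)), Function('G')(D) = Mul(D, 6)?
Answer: -1832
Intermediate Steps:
Function('G')(D) = Mul(6, D)
Function('j')(b) = Mul(12, Pow(b, -1)) (Function('j')(b) = Mul(Mul(6, 2), Pow(b, -1)) = Mul(12, Pow(b, -1)))
Add(Mul(-12, 154), Mul(-4, Function('j')(-3))) = Add(Mul(-12, 154), Mul(-4, Mul(12, Pow(-3, -1)))) = Add(-1848, Mul(-4, Mul(12, Rational(-1, 3)))) = Add(-1848, Mul(-4, -4)) = Add(-1848, 16) = -1832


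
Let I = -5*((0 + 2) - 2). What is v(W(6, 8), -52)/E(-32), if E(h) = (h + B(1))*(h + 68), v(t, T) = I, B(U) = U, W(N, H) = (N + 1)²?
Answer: 0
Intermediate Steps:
W(N, H) = (1 + N)²
I = 0 (I = -5*(2 - 2) = -5*0 = 0)
v(t, T) = 0
E(h) = (1 + h)*(68 + h) (E(h) = (h + 1)*(h + 68) = (1 + h)*(68 + h))
v(W(6, 8), -52)/E(-32) = 0/(68 + (-32)² + 69*(-32)) = 0/(68 + 1024 - 2208) = 0/(-1116) = 0*(-1/1116) = 0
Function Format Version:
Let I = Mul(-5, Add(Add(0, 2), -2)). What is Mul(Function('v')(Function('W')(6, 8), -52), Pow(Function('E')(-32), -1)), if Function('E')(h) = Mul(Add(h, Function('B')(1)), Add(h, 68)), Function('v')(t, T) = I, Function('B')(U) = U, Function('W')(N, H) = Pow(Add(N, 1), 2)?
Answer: 0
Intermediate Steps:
Function('W')(N, H) = Pow(Add(1, N), 2)
I = 0 (I = Mul(-5, Add(2, -2)) = Mul(-5, 0) = 0)
Function('v')(t, T) = 0
Function('E')(h) = Mul(Add(1, h), Add(68, h)) (Function('E')(h) = Mul(Add(h, 1), Add(h, 68)) = Mul(Add(1, h), Add(68, h)))
Mul(Function('v')(Function('W')(6, 8), -52), Pow(Function('E')(-32), -1)) = Mul(0, Pow(Add(68, Pow(-32, 2), Mul(69, -32)), -1)) = Mul(0, Pow(Add(68, 1024, -2208), -1)) = Mul(0, Pow(-1116, -1)) = Mul(0, Rational(-1, 1116)) = 0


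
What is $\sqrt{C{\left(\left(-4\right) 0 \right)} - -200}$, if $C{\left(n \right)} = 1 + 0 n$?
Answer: $\sqrt{201} \approx 14.177$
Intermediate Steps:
$C{\left(n \right)} = 1$ ($C{\left(n \right)} = 1 + 0 = 1$)
$\sqrt{C{\left(\left(-4\right) 0 \right)} - -200} = \sqrt{1 - -200} = \sqrt{1 + 200} = \sqrt{201}$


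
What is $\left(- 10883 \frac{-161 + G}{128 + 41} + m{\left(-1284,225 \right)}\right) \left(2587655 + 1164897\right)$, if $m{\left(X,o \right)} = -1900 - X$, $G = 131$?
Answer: $\frac{834515029072}{169} \approx 4.938 \cdot 10^{9}$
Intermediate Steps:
$\left(- 10883 \frac{-161 + G}{128 + 41} + m{\left(-1284,225 \right)}\right) \left(2587655 + 1164897\right) = \left(- 10883 \frac{-161 + 131}{128 + 41} - 616\right) \left(2587655 + 1164897\right) = \left(- 10883 \left(- \frac{30}{169}\right) + \left(-1900 + 1284\right)\right) 3752552 = \left(- 10883 \left(\left(-30\right) \frac{1}{169}\right) - 616\right) 3752552 = \left(\left(-10883\right) \left(- \frac{30}{169}\right) - 616\right) 3752552 = \left(\frac{326490}{169} - 616\right) 3752552 = \frac{222386}{169} \cdot 3752552 = \frac{834515029072}{169}$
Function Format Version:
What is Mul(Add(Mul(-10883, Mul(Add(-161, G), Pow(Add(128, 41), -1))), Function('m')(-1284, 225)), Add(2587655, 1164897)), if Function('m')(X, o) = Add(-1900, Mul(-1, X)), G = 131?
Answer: Rational(834515029072, 169) ≈ 4.9380e+9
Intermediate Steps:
Mul(Add(Mul(-10883, Mul(Add(-161, G), Pow(Add(128, 41), -1))), Function('m')(-1284, 225)), Add(2587655, 1164897)) = Mul(Add(Mul(-10883, Mul(Add(-161, 131), Pow(Add(128, 41), -1))), Add(-1900, Mul(-1, -1284))), Add(2587655, 1164897)) = Mul(Add(Mul(-10883, Mul(-30, Pow(169, -1))), Add(-1900, 1284)), 3752552) = Mul(Add(Mul(-10883, Mul(-30, Rational(1, 169))), -616), 3752552) = Mul(Add(Mul(-10883, Rational(-30, 169)), -616), 3752552) = Mul(Add(Rational(326490, 169), -616), 3752552) = Mul(Rational(222386, 169), 3752552) = Rational(834515029072, 169)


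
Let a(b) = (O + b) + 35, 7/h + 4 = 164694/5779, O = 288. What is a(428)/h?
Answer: 106325078/40453 ≈ 2628.4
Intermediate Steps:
h = 40453/141578 (h = 7/(-4 + 164694/5779) = 7/(141578/5779) = 7*(5779/141578) = 40453/141578 ≈ 0.28573)
a(b) = 323 + b (a(b) = (288 + b) + 35 = 323 + b)
a(428)/h = (323 + 428)/(40453/141578) = 751*(141578/40453) = 106325078/40453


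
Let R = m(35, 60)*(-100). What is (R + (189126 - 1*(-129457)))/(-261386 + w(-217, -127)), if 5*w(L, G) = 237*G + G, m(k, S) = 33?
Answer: -1576415/1337156 ≈ -1.1789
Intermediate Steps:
w(L, G) = 238*G/5 (w(L, G) = (237*G + G)/5 = (238*G)/5 = 238*G/5)
R = -3300 (R = 33*(-100) = -3300)
(R + (189126 - 1*(-129457)))/(-261386 + w(-217, -127)) = (-3300 + (189126 - 1*(-129457)))/(-261386 + (238/5)*(-127)) = (-3300 + (189126 + 129457))/(-261386 - 30226/5) = (-3300 + 318583)/(-1337156/5) = 315283*(-5/1337156) = -1576415/1337156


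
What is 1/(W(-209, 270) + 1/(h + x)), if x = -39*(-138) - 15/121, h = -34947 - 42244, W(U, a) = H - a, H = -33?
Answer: -8688904/2632738033 ≈ -0.0033003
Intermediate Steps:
W(U, a) = -33 - a
h = -77191
x = 651207/121 (x = 5382 - 15*1/121 = 5382 - 15/121 = 651207/121 ≈ 5381.9)
1/(W(-209, 270) + 1/(h + x)) = 1/((-33 - 1*270) + 1/(-77191 + 651207/121)) = 1/((-33 - 270) + 1/(-8688904/121)) = 1/(-303 - 121/8688904) = 1/(-2632738033/8688904) = -8688904/2632738033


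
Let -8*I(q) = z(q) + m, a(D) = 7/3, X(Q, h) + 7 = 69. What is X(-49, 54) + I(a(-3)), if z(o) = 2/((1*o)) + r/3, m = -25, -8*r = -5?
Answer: 87349/1344 ≈ 64.992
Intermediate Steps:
X(Q, h) = 62 (X(Q, h) = -7 + 69 = 62)
r = 5/8 (r = -⅛*(-5) = 5/8 ≈ 0.62500)
z(o) = 5/24 + 2/o (z(o) = 2/((1*o)) + (5/8)/3 = 2/o + (5/8)*(⅓) = 2/o + 5/24 = 5/24 + 2/o)
a(D) = 7/3 (a(D) = 7*(⅓) = 7/3)
I(q) = 595/192 - 1/(4*q) (I(q) = -((5/24 + 2/q) - 25)/8 = -(-595/24 + 2/q)/8 = 595/192 - 1/(4*q))
X(-49, 54) + I(a(-3)) = 62 + (-48 + 595*(7/3))/(192*(7/3)) = 62 + (1/192)*(3/7)*(-48 + 4165/3) = 62 + (1/192)*(3/7)*(4021/3) = 62 + 4021/1344 = 87349/1344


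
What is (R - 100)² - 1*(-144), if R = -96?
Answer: 38560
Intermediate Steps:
(R - 100)² - 1*(-144) = (-96 - 100)² - 1*(-144) = (-196)² + 144 = 38416 + 144 = 38560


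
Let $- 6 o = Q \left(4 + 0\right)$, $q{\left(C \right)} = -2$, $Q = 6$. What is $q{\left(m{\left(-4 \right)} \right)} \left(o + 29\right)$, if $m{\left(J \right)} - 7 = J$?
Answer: $-50$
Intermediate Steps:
$m{\left(J \right)} = 7 + J$
$o = -4$ ($o = - \frac{6 \left(4 + 0\right)}{6} = - \frac{6 \cdot 4}{6} = \left(- \frac{1}{6}\right) 24 = -4$)
$q{\left(m{\left(-4 \right)} \right)} \left(o + 29\right) = - 2 \left(-4 + 29\right) = \left(-2\right) 25 = -50$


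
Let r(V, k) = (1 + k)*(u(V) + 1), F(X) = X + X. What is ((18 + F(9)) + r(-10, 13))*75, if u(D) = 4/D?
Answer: 3330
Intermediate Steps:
F(X) = 2*X
r(V, k) = (1 + k)*(1 + 4/V) (r(V, k) = (1 + k)*(4/V + 1) = (1 + k)*(1 + 4/V))
((18 + F(9)) + r(-10, 13))*75 = ((18 + 2*9) + (4 + 4*13 - 10*(1 + 13))/(-10))*75 = ((18 + 18) - (4 + 52 - 10*14)/10)*75 = (36 - (4 + 52 - 140)/10)*75 = (36 - ⅒*(-84))*75 = (36 + 42/5)*75 = (222/5)*75 = 3330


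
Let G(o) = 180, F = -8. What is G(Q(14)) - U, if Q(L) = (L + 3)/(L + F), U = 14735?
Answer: -14555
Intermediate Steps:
Q(L) = (3 + L)/(-8 + L) (Q(L) = (L + 3)/(L - 8) = (3 + L)/(-8 + L))
G(Q(14)) - U = 180 - 1*14735 = 180 - 14735 = -14555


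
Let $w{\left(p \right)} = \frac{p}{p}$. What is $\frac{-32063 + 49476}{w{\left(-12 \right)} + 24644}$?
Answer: $\frac{17413}{24645} \approx 0.70655$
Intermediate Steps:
$w{\left(p \right)} = 1$
$\frac{-32063 + 49476}{w{\left(-12 \right)} + 24644} = \frac{-32063 + 49476}{1 + 24644} = \frac{17413}{24645}$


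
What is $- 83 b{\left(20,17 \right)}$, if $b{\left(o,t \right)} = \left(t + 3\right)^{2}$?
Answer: $-33200$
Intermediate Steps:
$b{\left(o,t \right)} = \left(3 + t\right)^{2}$
$- 83 b{\left(20,17 \right)} = - 83 \left(3 + 17\right)^{2} = - 83 \cdot 20^{2} = \left(-83\right) 400 = -33200$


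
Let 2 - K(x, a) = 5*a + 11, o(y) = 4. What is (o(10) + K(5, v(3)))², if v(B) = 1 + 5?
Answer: 1225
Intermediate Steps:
v(B) = 6
K(x, a) = -9 - 5*a (K(x, a) = 2 - (5*a + 11) = 2 - (11 + 5*a) = 2 + (-11 - 5*a) = -9 - 5*a)
(o(10) + K(5, v(3)))² = (4 + (-9 - 5*6))² = (4 + (-9 - 30))² = (4 - 39)² = (-35)² = 1225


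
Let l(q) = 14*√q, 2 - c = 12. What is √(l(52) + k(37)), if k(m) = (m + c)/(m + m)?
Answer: √(1998 + 153328*√13)/74 ≈ 10.066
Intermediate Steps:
c = -10 (c = 2 - 1*12 = 2 - 12 = -10)
k(m) = (-10 + m)/(2*m) (k(m) = (m - 10)/(m + m) = (-10 + m)/((2*m)) = (-10 + m)*(1/(2*m)) = (-10 + m)/(2*m))
√(l(52) + k(37)) = √(14*√52 + (½)*(-10 + 37)/37) = √(14*(2*√13) + (½)*(1/37)*27) = √(28*√13 + 27/74) = √(27/74 + 28*√13)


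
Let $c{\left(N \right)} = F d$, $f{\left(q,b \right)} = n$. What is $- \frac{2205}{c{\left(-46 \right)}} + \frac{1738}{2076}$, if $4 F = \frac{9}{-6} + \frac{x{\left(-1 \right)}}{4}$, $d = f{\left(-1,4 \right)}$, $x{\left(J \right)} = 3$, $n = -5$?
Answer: $- \frac{2440507}{1038} \approx -2351.2$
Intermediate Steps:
$f{\left(q,b \right)} = -5$
$d = -5$
$F = - \frac{3}{16}$ ($F = \frac{\frac{9}{-6} + \frac{3}{4}}{4} = \frac{9 \left(- \frac{1}{6}\right) + 3 \cdot \frac{1}{4}}{4} = \frac{- \frac{3}{2} + \frac{3}{4}}{4} = \frac{1}{4} \left(- \frac{3}{4}\right) = - \frac{3}{16} \approx -0.1875$)
$c{\left(N \right)} = \frac{15}{16}$ ($c{\left(N \right)} = \left(- \frac{3}{16}\right) \left(-5\right) = \frac{15}{16}$)
$- \frac{2205}{c{\left(-46 \right)}} + \frac{1738}{2076} = - \frac{2205}{\frac{15}{16}} + \frac{1738}{2076} = \left(-2205\right) \frac{16}{15} + 1738 \cdot \frac{1}{2076} = -2352 + \frac{869}{1038} = - \frac{2440507}{1038}$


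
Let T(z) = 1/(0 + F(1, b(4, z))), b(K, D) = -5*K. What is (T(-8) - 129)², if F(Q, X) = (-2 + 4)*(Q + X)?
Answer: 24039409/1444 ≈ 16648.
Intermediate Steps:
F(Q, X) = 2*Q + 2*X (F(Q, X) = 2*(Q + X) = 2*Q + 2*X)
T(z) = -1/38 (T(z) = 1/(0 + (2*1 + 2*(-5*4))) = 1/(0 + (2 + 2*(-20))) = 1/(0 + (2 - 40)) = 1/(0 - 38) = 1/(-38) = -1/38)
(T(-8) - 129)² = (-1/38 - 129)² = (-4903/38)² = 24039409/1444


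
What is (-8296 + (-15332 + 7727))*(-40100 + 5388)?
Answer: 551955512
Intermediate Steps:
(-8296 + (-15332 + 7727))*(-40100 + 5388) = (-8296 - 7605)*(-34712) = -15901*(-34712) = 551955512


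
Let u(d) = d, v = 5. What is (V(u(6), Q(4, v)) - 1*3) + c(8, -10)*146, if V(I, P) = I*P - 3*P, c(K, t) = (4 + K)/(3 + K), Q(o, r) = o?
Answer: 1851/11 ≈ 168.27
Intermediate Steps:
c(K, t) = (4 + K)/(3 + K)
V(I, P) = -3*P + I*P
(V(u(6), Q(4, v)) - 1*3) + c(8, -10)*146 = (4*(-3 + 6) - 1*3) + ((4 + 8)/(3 + 8))*146 = (4*3 - 3) + (12/11)*146 = (12 - 3) + ((1/11)*12)*146 = 9 + (12/11)*146 = 9 + 1752/11 = 1851/11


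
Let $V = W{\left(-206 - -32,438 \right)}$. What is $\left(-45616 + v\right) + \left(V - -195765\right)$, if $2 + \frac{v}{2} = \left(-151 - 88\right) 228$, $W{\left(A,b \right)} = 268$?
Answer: $41429$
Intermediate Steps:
$V = 268$
$v = -108988$ ($v = -4 + 2 \left(-151 - 88\right) 228 = -4 + 2 \left(\left(-239\right) 228\right) = -4 + 2 \left(-54492\right) = -4 - 108984 = -108988$)
$\left(-45616 + v\right) + \left(V - -195765\right) = \left(-45616 - 108988\right) + \left(268 - -195765\right) = -154604 + \left(268 + 195765\right) = -154604 + 196033 = 41429$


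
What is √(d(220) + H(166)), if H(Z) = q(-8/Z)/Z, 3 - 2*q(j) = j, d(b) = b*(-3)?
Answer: I*√18186707/166 ≈ 25.69*I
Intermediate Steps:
d(b) = -3*b
q(j) = 3/2 - j/2
H(Z) = (3/2 + 4/Z)/Z (H(Z) = (3/2 - (-4)/Z)/Z = (3/2 + 4/Z)/Z)
√(d(220) + H(166)) = √(-3*220 + (½)*(8 + 3*166)/166²) = √(-660 + (½)*(1/27556)*(8 + 498)) = √(-660 + (½)*(1/27556)*506) = √(-660 + 253/27556) = √(-18186707/27556) = I*√18186707/166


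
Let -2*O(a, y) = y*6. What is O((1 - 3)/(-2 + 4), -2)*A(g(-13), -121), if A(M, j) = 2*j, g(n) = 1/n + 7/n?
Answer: -1452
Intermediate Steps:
g(n) = 8/n (g(n) = 1/n + 7/n = 8/n)
O(a, y) = -3*y (O(a, y) = -y*6/2 = -3*y)
O((1 - 3)/(-2 + 4), -2)*A(g(-13), -121) = (-3*(-2))*(2*(-121)) = 6*(-242) = -1452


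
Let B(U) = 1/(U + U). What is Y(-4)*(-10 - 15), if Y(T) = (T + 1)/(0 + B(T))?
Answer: -600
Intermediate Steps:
B(U) = 1/(2*U)
Y(T) = 2*T*(1 + T) (Y(T) = (T + 1)/(0 + 1/(2*T)) = (1 + T)/((1/(2*T))) = (1 + T)*(2*T) = 2*T*(1 + T))
Y(-4)*(-10 - 15) = (2*(-4)*(1 - 4))*(-10 - 15) = (2*(-4)*(-3))*(-25) = 24*(-25) = -600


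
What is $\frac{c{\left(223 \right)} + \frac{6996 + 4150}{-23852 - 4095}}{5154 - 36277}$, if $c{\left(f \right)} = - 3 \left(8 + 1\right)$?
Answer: $\frac{765715}{869794481} \approx 0.00088034$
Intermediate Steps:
$c{\left(f \right)} = -27$ ($c{\left(f \right)} = \left(-3\right) 9 = -27$)
$\frac{c{\left(223 \right)} + \frac{6996 + 4150}{-23852 - 4095}}{5154 - 36277} = \frac{-27 + \frac{6996 + 4150}{-23852 - 4095}}{5154 - 36277} = \frac{-27 + \frac{11146}{-27947}}{-31123} = \left(-27 + 11146 \left(- \frac{1}{27947}\right)\right) \left(- \frac{1}{31123}\right) = \left(-27 - \frac{11146}{27947}\right) \left(- \frac{1}{31123}\right) = \left(- \frac{765715}{27947}\right) \left(- \frac{1}{31123}\right) = \frac{765715}{869794481}$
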